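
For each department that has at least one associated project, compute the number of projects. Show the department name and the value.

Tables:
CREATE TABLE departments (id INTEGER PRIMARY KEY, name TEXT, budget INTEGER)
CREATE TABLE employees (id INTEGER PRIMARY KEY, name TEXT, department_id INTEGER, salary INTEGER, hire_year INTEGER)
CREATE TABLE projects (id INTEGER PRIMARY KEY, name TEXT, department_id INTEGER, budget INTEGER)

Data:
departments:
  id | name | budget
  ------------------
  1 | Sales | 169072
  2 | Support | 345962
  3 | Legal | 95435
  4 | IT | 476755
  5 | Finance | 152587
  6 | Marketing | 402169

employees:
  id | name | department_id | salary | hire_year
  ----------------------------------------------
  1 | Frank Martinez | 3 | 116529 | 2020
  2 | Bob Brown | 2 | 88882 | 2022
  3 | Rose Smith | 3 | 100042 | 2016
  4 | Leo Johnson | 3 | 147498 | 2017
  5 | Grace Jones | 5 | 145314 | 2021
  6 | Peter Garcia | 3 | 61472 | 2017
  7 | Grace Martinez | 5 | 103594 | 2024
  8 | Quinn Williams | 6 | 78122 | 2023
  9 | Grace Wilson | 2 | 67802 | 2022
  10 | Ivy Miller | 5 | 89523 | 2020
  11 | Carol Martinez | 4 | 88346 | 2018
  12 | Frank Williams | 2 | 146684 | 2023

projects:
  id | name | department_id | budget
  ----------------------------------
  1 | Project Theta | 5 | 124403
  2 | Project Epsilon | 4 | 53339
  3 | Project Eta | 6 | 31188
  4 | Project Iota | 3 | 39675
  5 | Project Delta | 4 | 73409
SELECT p.name, COUNT(*) AS n FROM projects c JOIN departments p ON c.department_id = p.id GROUP BY p.id, p.name

Execution result:
name | n
Legal | 1
IT | 2
Finance | 1
Marketing | 1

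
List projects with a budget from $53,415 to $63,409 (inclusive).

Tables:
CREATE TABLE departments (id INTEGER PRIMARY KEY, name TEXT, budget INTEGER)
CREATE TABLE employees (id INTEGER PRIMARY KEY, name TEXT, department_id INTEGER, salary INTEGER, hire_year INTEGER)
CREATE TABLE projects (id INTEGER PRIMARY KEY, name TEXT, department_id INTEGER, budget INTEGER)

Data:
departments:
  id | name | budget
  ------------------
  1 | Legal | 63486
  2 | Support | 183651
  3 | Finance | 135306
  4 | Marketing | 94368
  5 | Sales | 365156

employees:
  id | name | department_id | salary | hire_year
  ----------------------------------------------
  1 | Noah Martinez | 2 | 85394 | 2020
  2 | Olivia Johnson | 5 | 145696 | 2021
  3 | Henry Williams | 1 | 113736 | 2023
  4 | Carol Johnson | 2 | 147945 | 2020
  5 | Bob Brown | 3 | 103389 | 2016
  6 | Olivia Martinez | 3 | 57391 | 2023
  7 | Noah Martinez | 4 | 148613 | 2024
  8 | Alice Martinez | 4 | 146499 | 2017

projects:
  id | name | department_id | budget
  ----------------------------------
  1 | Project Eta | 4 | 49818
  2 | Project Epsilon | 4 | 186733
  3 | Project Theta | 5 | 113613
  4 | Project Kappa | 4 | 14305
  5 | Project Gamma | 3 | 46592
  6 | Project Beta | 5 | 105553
SELECT name, budget FROM projects WHERE budget BETWEEN 53415 AND 63409

Execution result:
(no rows)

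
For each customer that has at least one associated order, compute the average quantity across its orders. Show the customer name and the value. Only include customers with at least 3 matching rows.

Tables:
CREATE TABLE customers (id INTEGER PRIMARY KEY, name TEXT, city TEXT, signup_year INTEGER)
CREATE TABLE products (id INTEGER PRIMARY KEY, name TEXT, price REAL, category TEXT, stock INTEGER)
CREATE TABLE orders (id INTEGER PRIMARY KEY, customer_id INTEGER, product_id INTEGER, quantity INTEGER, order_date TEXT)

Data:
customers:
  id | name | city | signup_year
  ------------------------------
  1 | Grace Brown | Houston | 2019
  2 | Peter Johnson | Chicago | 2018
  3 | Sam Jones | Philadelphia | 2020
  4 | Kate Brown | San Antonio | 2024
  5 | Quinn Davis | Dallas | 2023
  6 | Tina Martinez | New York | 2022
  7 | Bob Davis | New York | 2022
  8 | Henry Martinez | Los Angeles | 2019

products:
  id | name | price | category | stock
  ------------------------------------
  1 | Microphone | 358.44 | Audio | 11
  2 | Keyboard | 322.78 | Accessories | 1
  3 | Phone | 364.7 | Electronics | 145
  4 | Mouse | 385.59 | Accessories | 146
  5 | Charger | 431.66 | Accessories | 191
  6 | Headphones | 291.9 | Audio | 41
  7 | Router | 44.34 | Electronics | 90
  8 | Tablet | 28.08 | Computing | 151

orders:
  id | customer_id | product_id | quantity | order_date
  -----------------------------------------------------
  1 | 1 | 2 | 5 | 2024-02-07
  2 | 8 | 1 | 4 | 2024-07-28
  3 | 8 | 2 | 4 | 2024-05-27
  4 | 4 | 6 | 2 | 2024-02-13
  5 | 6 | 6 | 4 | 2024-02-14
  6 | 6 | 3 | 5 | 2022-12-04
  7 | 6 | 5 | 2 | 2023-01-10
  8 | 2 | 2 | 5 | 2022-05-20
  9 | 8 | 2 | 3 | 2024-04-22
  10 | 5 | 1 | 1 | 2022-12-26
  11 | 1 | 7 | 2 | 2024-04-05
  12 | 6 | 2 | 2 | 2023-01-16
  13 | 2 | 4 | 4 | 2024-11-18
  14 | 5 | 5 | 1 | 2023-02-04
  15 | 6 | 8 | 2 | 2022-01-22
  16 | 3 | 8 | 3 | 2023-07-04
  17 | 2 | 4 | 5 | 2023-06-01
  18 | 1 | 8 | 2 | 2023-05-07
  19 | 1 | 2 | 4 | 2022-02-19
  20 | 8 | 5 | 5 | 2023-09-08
SELECT p.name, AVG(c.quantity) AS avg_quantity FROM orders c JOIN customers p ON c.customer_id = p.id GROUP BY p.id, p.name HAVING COUNT(*) >= 3

Execution result:
name | avg_quantity
Grace Brown | 3.25
Peter Johnson | 4.67
Tina Martinez | 3.00
Henry Martinez | 4.00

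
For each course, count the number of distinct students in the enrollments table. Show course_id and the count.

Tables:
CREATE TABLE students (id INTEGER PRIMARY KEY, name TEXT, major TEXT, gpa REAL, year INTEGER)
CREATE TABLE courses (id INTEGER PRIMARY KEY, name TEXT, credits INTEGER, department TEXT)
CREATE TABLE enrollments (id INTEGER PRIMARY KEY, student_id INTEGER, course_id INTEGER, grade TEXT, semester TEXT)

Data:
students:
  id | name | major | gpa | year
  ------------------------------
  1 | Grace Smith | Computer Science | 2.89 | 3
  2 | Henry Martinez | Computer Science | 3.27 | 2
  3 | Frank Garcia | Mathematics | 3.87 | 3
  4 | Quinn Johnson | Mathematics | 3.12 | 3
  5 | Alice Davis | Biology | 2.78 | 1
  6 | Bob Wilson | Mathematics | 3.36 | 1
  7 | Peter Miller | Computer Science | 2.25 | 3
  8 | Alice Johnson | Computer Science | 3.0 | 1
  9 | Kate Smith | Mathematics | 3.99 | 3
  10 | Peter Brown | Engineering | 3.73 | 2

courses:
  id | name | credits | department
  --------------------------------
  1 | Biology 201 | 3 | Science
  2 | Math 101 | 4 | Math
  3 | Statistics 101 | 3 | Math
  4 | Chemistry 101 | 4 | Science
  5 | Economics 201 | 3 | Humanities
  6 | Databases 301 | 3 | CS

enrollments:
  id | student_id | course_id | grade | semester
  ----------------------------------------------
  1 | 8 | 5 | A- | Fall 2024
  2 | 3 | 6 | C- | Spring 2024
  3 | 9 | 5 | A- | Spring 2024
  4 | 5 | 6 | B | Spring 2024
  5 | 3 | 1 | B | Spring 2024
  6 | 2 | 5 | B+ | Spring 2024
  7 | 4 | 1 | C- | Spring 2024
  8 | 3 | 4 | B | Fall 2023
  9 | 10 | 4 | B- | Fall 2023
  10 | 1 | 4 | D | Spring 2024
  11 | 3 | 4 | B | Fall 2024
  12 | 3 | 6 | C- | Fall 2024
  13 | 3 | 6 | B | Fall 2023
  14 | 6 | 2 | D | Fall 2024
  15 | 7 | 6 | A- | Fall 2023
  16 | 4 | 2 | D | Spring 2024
SELECT course_id, COUNT(DISTINCT student_id) AS distinct_student_count FROM enrollments GROUP BY course_id

Execution result:
course_id | distinct_student_count
1 | 2
2 | 2
4 | 3
5 | 3
6 | 3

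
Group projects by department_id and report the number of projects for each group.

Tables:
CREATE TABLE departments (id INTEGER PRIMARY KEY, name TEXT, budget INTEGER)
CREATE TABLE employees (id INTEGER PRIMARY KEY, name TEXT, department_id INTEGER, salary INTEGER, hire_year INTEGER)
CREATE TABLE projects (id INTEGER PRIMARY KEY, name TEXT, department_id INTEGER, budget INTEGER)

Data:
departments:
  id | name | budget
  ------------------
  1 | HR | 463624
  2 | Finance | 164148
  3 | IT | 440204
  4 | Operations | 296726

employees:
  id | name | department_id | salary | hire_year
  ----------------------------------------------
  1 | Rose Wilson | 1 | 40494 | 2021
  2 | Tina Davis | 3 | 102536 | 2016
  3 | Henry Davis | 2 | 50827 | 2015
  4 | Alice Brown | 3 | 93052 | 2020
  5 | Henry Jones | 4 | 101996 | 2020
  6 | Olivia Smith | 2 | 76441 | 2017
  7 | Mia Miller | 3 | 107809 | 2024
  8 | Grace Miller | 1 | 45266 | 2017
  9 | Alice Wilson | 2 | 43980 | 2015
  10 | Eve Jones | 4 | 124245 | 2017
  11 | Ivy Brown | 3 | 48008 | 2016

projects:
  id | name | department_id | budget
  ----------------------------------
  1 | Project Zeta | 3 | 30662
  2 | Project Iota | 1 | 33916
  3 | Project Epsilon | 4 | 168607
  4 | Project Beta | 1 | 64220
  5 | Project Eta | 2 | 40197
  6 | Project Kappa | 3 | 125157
SELECT department_id, COUNT(*) AS n FROM projects GROUP BY department_id

Execution result:
department_id | n
1 | 2
2 | 1
3 | 2
4 | 1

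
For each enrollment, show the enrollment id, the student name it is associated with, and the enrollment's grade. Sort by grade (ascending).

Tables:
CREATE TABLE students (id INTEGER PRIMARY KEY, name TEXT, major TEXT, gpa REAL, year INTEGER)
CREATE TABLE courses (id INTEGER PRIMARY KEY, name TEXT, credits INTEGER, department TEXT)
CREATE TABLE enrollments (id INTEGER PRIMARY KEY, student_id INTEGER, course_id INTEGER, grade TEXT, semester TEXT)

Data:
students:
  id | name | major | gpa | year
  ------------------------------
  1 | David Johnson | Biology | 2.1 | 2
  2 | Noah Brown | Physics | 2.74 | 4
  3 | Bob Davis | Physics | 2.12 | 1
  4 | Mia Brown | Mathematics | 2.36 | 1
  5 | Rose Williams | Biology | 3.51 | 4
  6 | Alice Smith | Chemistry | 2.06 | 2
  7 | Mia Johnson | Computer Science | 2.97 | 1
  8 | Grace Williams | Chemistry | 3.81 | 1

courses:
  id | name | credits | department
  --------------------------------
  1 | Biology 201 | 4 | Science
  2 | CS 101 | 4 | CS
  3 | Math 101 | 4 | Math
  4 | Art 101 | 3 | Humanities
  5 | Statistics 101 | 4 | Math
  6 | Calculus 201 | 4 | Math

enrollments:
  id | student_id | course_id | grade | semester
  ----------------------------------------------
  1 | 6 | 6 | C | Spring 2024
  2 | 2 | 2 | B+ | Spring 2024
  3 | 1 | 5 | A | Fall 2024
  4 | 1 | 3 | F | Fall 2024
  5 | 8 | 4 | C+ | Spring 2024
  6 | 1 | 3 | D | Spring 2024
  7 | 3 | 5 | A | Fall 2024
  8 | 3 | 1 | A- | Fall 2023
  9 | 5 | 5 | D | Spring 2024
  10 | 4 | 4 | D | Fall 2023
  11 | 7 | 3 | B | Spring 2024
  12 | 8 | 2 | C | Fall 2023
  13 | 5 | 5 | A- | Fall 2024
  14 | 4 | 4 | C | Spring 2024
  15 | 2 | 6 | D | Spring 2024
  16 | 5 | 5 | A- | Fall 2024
SELECT c.id, p.name AS student, c.grade FROM enrollments c JOIN students p ON c.student_id = p.id ORDER BY c.grade ASC

Execution result:
id | student | grade
3 | David Johnson | A
7 | Bob Davis | A
8 | Bob Davis | A-
13 | Rose Williams | A-
16 | Rose Williams | A-
11 | Mia Johnson | B
2 | Noah Brown | B+
1 | Alice Smith | C
12 | Grace Williams | C
14 | Mia Brown | C
5 | Grace Williams | C+
6 | David Johnson | D
9 | Rose Williams | D
10 | Mia Brown | D
15 | Noah Brown | D
4 | David Johnson | F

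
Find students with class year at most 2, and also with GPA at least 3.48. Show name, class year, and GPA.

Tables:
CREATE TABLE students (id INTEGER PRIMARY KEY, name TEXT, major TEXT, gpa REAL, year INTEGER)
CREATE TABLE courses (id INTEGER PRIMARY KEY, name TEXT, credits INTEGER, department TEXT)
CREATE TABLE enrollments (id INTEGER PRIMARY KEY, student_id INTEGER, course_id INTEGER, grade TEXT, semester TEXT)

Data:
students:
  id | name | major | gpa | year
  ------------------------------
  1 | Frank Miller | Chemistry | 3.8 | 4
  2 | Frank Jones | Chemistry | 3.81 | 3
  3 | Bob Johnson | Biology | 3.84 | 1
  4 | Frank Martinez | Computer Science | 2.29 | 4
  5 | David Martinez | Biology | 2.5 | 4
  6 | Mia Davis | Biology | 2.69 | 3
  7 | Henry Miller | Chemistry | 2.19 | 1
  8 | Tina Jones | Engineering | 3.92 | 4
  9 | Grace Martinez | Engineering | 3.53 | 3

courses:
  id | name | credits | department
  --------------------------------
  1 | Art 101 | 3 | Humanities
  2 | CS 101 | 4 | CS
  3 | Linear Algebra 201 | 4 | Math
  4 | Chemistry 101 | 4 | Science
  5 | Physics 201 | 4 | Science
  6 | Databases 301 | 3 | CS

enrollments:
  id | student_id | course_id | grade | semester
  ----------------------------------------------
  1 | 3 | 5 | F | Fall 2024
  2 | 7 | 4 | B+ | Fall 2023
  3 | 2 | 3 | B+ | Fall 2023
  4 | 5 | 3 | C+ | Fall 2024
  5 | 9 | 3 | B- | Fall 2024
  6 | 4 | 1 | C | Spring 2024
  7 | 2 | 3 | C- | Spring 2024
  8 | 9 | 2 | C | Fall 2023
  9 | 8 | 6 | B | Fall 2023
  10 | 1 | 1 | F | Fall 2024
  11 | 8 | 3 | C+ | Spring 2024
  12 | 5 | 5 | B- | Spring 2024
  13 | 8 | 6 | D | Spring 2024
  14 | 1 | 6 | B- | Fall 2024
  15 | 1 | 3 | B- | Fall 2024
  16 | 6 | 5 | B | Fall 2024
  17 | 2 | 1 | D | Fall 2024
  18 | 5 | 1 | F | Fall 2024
SELECT name, year, gpa FROM students WHERE year <= 2 AND gpa >= 3.48

Execution result:
name | year | gpa
Bob Johnson | 1 | 3.84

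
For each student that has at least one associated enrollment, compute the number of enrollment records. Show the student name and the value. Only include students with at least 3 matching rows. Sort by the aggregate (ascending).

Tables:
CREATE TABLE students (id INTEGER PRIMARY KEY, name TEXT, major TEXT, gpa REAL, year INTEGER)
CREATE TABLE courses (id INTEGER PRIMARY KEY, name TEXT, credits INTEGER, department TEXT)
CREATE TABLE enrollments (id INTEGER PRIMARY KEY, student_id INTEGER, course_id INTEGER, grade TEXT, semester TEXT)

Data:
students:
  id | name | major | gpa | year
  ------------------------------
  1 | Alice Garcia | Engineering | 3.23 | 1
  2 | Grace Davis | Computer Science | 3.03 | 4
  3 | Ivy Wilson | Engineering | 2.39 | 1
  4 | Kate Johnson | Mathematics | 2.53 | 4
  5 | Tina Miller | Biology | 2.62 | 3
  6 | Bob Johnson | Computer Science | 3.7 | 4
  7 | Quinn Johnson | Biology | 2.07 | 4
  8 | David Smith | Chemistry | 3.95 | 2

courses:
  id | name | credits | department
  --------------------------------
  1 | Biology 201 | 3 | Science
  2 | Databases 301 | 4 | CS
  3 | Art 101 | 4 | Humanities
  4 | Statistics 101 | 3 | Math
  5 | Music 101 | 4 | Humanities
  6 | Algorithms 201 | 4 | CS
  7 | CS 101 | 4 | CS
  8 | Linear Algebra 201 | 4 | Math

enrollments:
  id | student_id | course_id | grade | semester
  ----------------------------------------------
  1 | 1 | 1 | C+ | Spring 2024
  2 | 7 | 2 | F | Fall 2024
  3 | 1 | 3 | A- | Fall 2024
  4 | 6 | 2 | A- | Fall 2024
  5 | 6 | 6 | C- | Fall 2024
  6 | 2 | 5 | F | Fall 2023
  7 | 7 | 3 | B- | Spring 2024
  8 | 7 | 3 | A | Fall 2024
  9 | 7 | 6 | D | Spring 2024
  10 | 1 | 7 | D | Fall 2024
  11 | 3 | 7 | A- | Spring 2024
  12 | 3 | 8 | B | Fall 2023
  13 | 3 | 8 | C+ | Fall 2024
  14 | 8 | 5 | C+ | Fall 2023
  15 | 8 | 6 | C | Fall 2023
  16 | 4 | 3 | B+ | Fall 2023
SELECT p.name, COUNT(*) AS n FROM enrollments c JOIN students p ON c.student_id = p.id GROUP BY p.id, p.name HAVING COUNT(*) >= 3 ORDER BY n ASC

Execution result:
name | n
Alice Garcia | 3
Ivy Wilson | 3
Quinn Johnson | 4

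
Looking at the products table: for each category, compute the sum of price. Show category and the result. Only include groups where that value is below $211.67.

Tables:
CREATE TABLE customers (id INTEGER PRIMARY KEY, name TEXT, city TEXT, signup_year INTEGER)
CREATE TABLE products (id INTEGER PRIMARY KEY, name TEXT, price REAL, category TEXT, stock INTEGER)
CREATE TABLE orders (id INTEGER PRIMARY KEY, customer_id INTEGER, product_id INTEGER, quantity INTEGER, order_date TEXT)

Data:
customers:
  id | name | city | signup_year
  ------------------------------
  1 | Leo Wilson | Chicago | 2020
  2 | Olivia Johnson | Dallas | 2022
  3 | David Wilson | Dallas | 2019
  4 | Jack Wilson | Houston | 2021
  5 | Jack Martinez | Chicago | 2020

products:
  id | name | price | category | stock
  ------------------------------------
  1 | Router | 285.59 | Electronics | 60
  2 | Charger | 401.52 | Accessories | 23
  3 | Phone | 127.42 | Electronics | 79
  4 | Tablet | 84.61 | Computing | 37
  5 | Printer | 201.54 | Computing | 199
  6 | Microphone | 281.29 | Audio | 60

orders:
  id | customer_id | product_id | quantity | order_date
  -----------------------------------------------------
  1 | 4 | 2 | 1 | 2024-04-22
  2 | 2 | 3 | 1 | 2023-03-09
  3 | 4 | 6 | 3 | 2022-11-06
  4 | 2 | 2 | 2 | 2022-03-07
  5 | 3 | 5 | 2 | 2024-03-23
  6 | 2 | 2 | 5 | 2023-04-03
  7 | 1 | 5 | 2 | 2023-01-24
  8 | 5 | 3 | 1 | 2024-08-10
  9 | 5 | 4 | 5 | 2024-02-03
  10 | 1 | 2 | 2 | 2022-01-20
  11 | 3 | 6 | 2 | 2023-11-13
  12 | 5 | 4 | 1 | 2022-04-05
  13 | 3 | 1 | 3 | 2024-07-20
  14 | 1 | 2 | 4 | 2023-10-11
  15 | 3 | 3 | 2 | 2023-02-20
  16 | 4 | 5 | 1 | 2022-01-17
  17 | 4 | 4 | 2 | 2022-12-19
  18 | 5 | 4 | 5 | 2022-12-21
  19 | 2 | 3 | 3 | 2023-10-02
SELECT category, SUM(price) AS sum_price FROM products GROUP BY category HAVING SUM(price) < 211.67

Execution result:
(no rows)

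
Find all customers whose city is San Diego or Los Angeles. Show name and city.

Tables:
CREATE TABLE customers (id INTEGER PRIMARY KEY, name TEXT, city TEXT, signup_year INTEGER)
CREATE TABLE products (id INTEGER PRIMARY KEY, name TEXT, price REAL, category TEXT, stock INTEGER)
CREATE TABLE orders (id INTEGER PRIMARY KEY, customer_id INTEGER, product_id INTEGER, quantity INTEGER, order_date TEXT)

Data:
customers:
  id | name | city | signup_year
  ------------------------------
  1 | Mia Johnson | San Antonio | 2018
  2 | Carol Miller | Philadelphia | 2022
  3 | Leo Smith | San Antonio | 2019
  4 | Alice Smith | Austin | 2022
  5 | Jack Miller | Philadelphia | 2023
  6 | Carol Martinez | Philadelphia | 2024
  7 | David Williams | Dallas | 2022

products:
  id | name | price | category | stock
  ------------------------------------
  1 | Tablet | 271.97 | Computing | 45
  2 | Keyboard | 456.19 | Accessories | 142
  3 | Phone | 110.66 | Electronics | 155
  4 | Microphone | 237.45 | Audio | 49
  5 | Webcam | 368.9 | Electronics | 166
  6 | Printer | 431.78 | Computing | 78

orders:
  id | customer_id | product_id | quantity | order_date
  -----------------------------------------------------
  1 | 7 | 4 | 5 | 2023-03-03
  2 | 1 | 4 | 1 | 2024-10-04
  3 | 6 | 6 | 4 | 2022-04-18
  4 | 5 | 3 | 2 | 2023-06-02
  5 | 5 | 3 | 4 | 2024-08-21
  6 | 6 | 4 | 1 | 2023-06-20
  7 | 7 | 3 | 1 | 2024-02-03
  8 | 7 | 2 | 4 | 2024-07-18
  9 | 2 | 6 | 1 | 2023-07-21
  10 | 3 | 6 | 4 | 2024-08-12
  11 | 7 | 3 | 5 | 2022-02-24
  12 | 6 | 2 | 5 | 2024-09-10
SELECT name, city FROM customers WHERE city IN ('San Diego', 'Los Angeles')

Execution result:
(no rows)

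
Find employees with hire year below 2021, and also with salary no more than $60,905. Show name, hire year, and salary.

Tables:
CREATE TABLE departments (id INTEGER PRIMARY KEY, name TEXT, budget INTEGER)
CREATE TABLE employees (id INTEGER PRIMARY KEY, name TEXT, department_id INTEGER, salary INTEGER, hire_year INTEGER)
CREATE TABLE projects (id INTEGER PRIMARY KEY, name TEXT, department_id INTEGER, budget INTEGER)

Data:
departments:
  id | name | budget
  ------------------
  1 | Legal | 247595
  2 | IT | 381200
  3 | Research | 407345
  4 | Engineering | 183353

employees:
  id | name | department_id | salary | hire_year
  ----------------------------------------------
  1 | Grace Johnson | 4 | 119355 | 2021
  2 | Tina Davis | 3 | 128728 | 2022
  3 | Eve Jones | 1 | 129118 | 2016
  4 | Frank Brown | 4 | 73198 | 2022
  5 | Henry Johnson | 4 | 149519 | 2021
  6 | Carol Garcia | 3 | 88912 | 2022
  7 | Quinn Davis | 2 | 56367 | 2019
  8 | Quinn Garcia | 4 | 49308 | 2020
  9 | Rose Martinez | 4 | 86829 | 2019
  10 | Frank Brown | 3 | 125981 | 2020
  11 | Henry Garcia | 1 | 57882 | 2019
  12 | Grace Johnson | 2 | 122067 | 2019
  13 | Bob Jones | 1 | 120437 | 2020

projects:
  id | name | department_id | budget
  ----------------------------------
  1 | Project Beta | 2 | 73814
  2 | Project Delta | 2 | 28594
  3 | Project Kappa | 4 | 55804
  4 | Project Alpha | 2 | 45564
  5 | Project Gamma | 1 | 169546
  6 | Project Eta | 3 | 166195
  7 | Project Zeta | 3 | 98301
SELECT name, hire_year, salary FROM employees WHERE hire_year < 2021 AND salary <= 60905

Execution result:
name | hire_year | salary
Quinn Davis | 2019 | 56367
Quinn Garcia | 2020 | 49308
Henry Garcia | 2019 | 57882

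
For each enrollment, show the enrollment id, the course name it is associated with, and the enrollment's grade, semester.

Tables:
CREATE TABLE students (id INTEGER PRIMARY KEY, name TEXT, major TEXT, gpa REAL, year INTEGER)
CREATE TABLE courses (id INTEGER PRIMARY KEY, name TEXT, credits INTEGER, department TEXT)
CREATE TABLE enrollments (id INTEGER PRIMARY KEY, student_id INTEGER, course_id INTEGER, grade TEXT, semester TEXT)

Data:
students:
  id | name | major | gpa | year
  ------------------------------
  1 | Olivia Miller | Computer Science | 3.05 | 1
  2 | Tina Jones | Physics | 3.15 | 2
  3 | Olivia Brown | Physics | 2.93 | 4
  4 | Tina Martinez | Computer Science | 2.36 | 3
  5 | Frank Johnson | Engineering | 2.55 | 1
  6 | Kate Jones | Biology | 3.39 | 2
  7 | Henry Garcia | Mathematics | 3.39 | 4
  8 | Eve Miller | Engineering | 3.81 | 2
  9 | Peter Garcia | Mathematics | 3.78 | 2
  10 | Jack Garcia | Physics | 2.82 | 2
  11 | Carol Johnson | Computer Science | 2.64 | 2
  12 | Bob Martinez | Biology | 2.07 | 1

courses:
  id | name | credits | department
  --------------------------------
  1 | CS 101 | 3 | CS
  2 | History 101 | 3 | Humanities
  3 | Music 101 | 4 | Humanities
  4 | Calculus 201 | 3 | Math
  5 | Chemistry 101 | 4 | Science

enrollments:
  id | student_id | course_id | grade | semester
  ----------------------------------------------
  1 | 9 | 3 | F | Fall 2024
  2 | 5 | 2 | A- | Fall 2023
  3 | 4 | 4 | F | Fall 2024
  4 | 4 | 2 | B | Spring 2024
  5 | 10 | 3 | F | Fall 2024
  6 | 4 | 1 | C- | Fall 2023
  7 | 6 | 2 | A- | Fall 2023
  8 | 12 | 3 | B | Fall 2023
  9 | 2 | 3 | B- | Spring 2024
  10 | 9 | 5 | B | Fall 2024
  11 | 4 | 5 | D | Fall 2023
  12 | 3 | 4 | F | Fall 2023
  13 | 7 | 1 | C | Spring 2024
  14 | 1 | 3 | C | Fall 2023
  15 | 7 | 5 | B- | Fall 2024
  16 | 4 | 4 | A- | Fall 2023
SELECT c.id, p.name AS course, c.grade, c.semester FROM enrollments c JOIN courses p ON c.course_id = p.id

Execution result:
id | course | grade | semester
1 | Music 101 | F | Fall 2024
2 | History 101 | A- | Fall 2023
3 | Calculus 201 | F | Fall 2024
4 | History 101 | B | Spring 2024
5 | Music 101 | F | Fall 2024
6 | CS 101 | C- | Fall 2023
7 | History 101 | A- | Fall 2023
8 | Music 101 | B | Fall 2023
9 | Music 101 | B- | Spring 2024
10 | Chemistry 101 | B | Fall 2024
11 | Chemistry 101 | D | Fall 2023
12 | Calculus 201 | F | Fall 2023
13 | CS 101 | C | Spring 2024
14 | Music 101 | C | Fall 2023
15 | Chemistry 101 | B- | Fall 2024
16 | Calculus 201 | A- | Fall 2023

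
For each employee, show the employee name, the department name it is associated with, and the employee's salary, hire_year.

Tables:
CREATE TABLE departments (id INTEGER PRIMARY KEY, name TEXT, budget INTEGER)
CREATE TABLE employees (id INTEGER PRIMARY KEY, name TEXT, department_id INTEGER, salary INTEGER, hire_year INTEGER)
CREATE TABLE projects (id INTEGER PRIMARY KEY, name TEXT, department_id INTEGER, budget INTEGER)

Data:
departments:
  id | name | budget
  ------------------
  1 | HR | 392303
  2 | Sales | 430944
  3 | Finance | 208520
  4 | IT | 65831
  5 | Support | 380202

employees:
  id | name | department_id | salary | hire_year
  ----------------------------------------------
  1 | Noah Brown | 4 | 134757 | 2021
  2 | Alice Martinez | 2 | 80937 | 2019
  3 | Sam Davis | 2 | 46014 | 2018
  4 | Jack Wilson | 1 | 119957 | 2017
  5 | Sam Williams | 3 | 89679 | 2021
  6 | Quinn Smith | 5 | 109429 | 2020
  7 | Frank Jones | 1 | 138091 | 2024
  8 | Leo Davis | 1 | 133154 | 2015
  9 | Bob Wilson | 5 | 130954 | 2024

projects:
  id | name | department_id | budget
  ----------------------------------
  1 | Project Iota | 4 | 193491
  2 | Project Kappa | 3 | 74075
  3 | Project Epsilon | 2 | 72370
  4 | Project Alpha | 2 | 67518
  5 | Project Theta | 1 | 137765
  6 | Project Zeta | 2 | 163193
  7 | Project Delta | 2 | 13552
SELECT c.name, p.name AS department, c.salary, c.hire_year FROM employees c JOIN departments p ON c.department_id = p.id

Execution result:
name | department | salary | hire_year
Noah Brown | IT | 134757 | 2021
Alice Martinez | Sales | 80937 | 2019
Sam Davis | Sales | 46014 | 2018
Jack Wilson | HR | 119957 | 2017
Sam Williams | Finance | 89679 | 2021
Quinn Smith | Support | 109429 | 2020
Frank Jones | HR | 138091 | 2024
Leo Davis | HR | 133154 | 2015
Bob Wilson | Support | 130954 | 2024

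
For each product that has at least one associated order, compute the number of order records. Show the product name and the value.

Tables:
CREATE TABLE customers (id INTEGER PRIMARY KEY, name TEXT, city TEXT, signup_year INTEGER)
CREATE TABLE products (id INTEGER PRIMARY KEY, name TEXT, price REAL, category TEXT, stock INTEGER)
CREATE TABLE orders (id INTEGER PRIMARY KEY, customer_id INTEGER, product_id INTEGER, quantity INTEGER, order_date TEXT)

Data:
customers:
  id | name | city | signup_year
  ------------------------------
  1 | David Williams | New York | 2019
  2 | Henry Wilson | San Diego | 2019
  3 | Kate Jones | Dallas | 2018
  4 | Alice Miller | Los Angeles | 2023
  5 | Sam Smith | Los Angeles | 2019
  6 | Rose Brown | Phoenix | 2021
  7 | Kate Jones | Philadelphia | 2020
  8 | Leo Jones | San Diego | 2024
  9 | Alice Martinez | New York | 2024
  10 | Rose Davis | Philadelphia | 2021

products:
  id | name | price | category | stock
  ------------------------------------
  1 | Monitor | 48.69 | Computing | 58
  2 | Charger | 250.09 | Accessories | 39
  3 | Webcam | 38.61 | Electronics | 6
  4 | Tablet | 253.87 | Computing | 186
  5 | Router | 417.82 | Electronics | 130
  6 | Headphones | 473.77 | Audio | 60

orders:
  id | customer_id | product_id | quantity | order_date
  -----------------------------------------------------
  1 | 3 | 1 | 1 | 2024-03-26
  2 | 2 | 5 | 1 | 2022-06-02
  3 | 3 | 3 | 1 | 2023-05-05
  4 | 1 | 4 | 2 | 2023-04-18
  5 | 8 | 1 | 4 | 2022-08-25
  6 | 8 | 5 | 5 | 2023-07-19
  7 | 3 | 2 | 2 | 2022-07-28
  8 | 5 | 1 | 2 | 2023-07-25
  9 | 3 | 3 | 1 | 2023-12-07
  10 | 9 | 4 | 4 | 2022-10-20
SELECT p.name, COUNT(*) AS n FROM orders c JOIN products p ON c.product_id = p.id GROUP BY p.id, p.name

Execution result:
name | n
Monitor | 3
Charger | 1
Webcam | 2
Tablet | 2
Router | 2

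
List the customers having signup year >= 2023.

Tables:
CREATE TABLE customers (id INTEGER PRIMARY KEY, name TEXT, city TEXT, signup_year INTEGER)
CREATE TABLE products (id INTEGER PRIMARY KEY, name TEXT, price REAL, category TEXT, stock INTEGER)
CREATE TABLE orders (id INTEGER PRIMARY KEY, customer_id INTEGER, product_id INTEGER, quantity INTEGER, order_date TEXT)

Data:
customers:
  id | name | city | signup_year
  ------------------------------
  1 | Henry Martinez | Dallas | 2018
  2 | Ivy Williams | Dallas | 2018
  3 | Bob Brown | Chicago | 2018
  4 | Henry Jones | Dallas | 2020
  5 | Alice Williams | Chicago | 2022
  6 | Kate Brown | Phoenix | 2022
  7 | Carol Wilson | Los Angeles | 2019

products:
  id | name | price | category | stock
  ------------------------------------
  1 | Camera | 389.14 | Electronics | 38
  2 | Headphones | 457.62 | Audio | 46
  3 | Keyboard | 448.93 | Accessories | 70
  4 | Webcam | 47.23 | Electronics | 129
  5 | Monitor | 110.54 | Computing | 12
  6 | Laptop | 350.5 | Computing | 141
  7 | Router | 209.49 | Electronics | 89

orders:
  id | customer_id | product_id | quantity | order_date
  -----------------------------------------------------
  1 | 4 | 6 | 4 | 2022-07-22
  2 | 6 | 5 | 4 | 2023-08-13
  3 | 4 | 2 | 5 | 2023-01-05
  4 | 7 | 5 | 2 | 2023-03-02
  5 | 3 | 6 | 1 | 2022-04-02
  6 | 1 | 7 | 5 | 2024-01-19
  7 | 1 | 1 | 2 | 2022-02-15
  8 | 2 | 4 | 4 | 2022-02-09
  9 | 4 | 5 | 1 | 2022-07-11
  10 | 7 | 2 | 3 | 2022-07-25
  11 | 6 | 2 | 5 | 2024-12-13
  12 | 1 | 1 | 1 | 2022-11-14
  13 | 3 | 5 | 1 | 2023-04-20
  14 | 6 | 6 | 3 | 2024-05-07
SELECT name, signup_year FROM customers WHERE signup_year >= 2023

Execution result:
(no rows)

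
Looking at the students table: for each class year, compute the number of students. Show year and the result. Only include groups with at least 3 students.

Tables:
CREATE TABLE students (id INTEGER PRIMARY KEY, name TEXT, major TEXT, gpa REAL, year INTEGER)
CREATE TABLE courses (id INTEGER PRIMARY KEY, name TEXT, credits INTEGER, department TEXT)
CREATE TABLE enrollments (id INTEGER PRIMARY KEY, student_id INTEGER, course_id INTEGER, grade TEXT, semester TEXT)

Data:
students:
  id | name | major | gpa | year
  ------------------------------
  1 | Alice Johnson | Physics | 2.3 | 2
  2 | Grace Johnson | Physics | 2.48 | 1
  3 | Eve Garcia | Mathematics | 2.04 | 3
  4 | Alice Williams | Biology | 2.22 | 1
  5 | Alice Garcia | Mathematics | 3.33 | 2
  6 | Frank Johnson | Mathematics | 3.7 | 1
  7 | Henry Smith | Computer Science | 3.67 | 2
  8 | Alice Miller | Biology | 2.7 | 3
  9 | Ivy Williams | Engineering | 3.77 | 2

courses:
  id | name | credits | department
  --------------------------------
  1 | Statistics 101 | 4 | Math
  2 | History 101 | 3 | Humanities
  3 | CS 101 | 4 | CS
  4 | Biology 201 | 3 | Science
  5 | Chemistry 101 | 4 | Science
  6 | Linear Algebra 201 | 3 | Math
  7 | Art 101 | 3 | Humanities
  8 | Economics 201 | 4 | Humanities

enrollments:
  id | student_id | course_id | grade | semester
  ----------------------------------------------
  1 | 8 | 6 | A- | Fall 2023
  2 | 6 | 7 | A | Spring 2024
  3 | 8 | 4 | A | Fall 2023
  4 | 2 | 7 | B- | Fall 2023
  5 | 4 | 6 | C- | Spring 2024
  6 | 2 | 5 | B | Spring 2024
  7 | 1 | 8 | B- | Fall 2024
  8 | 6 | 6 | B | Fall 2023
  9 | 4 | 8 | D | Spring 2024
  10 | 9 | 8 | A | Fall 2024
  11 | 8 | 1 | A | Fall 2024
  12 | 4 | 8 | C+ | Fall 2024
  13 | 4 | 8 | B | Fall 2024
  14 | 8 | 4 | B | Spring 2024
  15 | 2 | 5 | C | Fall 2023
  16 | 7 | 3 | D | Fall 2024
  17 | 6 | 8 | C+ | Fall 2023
SELECT year, COUNT(*) AS n FROM students GROUP BY year HAVING COUNT(*) >= 3

Execution result:
year | n
1 | 3
2 | 4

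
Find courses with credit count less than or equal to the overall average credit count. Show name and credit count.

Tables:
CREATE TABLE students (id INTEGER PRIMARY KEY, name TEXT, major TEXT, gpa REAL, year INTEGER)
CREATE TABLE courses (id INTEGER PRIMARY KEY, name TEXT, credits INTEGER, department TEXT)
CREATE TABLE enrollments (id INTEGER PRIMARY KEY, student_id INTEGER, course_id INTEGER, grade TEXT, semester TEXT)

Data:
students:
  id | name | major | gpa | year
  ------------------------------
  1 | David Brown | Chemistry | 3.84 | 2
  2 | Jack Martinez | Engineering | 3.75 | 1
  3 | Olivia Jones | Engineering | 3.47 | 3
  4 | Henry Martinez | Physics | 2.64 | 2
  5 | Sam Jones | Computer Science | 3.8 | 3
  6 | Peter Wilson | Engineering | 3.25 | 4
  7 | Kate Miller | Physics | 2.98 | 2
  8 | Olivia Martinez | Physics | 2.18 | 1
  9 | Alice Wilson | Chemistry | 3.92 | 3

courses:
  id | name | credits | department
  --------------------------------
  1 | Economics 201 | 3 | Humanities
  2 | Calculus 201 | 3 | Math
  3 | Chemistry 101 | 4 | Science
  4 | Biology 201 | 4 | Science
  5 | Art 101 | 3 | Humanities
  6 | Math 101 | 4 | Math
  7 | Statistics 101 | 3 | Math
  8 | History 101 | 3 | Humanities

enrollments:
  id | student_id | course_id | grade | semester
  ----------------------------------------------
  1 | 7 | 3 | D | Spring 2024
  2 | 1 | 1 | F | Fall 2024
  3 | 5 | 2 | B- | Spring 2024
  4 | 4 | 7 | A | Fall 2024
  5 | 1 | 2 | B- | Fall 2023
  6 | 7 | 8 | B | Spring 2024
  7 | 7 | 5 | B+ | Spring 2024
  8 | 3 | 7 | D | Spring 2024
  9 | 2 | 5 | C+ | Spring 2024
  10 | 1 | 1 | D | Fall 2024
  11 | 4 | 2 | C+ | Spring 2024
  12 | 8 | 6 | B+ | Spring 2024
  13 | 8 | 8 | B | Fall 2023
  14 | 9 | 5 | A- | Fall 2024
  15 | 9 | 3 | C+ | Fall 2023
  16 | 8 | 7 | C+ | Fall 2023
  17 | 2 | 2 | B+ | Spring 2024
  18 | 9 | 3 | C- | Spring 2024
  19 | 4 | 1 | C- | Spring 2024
SELECT name, credits FROM courses WHERE credits <= (SELECT AVG(credits) FROM courses)

Execution result:
name | credits
Economics 201 | 3
Calculus 201 | 3
Art 101 | 3
Statistics 101 | 3
History 101 | 3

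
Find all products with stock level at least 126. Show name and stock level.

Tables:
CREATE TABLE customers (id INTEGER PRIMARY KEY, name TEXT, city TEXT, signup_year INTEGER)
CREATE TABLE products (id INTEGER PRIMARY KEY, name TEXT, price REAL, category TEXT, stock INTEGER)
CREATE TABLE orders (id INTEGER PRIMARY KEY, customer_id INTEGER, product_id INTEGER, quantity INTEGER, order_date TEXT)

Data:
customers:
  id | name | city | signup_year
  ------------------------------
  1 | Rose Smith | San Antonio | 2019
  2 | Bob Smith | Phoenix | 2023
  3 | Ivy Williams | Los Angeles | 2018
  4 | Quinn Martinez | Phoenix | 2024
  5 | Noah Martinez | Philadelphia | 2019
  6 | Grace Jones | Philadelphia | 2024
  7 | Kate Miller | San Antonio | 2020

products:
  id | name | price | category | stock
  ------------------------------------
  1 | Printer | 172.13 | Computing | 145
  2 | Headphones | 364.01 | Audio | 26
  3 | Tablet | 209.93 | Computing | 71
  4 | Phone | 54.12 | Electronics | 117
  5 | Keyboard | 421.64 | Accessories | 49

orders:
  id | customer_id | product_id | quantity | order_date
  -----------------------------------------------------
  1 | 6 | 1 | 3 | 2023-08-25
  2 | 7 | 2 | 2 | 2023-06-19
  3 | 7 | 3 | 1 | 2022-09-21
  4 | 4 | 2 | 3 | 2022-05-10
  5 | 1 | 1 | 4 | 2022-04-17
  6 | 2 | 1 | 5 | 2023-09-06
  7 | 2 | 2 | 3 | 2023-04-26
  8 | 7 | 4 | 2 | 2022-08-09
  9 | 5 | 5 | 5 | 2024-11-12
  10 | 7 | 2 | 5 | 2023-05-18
SELECT name, stock FROM products WHERE stock >= 126

Execution result:
name | stock
Printer | 145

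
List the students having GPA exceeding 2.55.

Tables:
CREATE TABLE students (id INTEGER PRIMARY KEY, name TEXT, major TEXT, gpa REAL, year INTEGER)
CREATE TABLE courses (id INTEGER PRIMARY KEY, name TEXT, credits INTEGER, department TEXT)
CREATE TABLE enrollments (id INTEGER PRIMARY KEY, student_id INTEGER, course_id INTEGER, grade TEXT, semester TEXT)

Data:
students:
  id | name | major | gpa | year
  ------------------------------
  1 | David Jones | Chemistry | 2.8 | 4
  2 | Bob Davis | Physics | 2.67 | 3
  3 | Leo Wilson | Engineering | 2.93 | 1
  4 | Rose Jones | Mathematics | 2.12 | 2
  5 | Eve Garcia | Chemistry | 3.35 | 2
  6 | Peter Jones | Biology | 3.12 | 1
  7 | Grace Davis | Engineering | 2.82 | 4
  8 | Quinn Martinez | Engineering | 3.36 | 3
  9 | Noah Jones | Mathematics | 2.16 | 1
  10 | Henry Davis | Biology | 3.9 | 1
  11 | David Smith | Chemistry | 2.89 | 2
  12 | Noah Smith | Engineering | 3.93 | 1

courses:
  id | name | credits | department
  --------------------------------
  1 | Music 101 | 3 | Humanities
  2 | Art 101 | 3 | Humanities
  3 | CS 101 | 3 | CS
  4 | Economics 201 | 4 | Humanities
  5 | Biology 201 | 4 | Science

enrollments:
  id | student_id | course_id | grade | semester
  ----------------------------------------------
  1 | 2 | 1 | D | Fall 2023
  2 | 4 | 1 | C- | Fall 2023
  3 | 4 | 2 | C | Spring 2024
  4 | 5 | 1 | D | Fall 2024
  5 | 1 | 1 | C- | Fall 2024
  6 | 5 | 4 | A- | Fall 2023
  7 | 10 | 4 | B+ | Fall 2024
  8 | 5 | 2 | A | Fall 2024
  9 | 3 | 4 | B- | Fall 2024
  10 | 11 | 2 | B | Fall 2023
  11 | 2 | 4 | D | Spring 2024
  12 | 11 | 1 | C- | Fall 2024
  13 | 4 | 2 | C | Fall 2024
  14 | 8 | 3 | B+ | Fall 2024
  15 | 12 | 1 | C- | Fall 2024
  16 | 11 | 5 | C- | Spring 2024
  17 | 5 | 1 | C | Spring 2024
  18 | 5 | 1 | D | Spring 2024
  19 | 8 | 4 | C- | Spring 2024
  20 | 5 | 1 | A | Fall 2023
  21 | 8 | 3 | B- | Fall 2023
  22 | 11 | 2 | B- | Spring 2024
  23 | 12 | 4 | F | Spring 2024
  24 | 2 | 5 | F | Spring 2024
SELECT name, gpa FROM students WHERE gpa > 2.55

Execution result:
name | gpa
David Jones | 2.80
Bob Davis | 2.67
Leo Wilson | 2.93
Eve Garcia | 3.35
Peter Jones | 3.12
Grace Davis | 2.82
Quinn Martinez | 3.36
Henry Davis | 3.90
David Smith | 2.89
Noah Smith | 3.93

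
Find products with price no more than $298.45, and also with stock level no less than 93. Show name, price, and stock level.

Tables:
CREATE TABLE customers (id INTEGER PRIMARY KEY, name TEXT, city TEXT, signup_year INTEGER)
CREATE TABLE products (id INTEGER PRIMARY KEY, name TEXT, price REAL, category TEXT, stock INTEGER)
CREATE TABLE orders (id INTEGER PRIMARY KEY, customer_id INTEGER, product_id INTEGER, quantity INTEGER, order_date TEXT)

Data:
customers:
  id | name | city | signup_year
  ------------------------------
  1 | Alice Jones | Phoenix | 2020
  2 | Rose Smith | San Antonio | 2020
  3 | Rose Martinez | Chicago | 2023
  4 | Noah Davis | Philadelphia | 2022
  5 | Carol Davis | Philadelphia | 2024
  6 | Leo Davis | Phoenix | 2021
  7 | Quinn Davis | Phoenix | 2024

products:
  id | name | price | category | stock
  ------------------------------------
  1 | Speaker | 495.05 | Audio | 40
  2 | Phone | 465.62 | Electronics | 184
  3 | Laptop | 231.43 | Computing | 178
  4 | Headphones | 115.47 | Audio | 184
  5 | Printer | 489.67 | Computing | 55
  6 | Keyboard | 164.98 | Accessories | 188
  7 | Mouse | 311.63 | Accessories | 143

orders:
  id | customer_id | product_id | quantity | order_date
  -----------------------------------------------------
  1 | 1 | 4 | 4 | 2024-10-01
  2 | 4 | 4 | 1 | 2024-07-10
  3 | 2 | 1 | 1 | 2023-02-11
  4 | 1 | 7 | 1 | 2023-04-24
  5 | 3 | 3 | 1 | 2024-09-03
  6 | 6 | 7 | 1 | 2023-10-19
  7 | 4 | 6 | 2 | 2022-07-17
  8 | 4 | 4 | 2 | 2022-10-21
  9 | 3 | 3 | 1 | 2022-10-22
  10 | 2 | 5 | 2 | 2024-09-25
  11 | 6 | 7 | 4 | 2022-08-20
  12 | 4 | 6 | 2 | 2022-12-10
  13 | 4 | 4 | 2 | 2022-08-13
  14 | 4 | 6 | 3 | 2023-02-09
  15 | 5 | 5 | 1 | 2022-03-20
SELECT name, price, stock FROM products WHERE price <= 298.45 AND stock >= 93

Execution result:
name | price | stock
Laptop | 231.43 | 178
Headphones | 115.47 | 184
Keyboard | 164.98 | 188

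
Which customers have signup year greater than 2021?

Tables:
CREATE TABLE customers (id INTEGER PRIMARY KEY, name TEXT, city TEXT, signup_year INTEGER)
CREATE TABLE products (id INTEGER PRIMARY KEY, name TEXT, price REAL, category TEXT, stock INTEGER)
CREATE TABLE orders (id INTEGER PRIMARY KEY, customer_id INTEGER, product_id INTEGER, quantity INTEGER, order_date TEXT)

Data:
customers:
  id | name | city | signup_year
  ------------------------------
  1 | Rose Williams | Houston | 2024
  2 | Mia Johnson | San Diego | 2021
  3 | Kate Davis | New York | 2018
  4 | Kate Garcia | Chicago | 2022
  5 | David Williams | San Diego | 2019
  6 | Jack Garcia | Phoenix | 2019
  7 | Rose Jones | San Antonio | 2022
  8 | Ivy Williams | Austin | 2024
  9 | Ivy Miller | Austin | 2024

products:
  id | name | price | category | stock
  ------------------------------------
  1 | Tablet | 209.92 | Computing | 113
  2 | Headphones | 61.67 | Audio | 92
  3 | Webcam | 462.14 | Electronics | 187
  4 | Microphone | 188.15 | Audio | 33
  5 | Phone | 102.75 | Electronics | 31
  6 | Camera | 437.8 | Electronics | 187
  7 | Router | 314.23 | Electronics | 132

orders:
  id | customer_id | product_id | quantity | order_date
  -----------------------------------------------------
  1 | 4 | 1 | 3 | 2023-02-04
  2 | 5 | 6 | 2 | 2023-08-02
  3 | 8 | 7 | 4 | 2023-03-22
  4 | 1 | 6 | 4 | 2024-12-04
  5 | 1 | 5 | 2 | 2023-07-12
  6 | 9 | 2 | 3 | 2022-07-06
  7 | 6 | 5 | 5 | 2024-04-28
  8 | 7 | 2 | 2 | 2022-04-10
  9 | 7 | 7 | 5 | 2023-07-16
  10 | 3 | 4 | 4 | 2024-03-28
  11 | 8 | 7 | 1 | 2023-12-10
SELECT name, signup_year FROM customers WHERE signup_year > 2021

Execution result:
name | signup_year
Rose Williams | 2024
Kate Garcia | 2022
Rose Jones | 2022
Ivy Williams | 2024
Ivy Miller | 2024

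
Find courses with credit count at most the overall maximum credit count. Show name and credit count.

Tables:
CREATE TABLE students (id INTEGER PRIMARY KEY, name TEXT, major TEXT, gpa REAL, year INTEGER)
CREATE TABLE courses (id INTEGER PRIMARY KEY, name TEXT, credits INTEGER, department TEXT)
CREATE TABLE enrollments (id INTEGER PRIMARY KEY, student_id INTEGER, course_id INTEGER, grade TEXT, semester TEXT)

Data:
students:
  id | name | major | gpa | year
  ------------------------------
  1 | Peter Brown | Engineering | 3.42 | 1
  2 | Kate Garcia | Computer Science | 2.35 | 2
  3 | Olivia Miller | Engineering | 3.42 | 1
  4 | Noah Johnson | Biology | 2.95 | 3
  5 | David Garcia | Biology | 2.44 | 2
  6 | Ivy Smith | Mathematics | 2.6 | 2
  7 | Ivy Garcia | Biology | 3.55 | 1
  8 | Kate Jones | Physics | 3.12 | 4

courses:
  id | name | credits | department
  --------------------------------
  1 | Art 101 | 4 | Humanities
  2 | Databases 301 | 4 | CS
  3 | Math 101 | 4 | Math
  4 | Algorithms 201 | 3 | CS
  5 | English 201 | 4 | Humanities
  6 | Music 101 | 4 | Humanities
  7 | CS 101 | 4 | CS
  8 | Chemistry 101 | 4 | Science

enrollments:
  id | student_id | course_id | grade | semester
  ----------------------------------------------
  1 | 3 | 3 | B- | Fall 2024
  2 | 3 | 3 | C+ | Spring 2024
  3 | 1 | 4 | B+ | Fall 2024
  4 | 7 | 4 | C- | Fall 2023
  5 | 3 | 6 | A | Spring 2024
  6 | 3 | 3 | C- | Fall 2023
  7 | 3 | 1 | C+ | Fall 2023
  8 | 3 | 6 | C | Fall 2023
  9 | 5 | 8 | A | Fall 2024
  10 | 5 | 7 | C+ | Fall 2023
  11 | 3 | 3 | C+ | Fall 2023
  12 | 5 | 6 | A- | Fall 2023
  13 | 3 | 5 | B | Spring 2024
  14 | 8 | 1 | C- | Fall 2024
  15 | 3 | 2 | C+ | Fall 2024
SELECT name, credits FROM courses WHERE credits <= (SELECT MAX(credits) FROM courses)

Execution result:
name | credits
Art 101 | 4
Databases 301 | 4
Math 101 | 4
Algorithms 201 | 3
English 201 | 4
Music 101 | 4
CS 101 | 4
Chemistry 101 | 4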